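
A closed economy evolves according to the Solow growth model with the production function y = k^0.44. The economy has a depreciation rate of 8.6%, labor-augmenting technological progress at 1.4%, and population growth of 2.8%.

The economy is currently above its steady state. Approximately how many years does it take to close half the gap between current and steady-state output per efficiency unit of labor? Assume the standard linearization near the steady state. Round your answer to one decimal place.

Near the steady state the convergence rate is λ = (1 − α)(n + g + δ).
λ = (1 − 0.44) × 0.128 = 0.56 × 0.128 = 0.07168
Half-life = ln 2 / λ = 0.6931 / 0.07168 ≈ 9.67 years

half-life ≈ 9.7 years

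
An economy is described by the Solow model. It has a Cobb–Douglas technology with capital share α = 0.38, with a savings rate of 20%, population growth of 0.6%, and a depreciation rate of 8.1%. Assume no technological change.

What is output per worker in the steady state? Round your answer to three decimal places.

y* = 1.666

Steady state requires s·f(k) = (n + δ)·k, i.e. s·k^α = (n + δ)·k.
Dividing both sides by k: k^(1−α) = s / (n + δ).
k^0.62 = 0.20 / (0.006 + 0.081) = 0.20 / 0.087 = 2.2989
k* = 2.2989^(1/0.62) ≈ 3.8291
y* = (k*)^α = 3.8291^0.38 ≈ 1.6656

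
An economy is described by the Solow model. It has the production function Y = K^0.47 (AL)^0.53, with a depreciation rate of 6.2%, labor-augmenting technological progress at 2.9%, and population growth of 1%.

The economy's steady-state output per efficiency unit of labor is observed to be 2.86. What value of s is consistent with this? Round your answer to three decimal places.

In steady state, investment equals break-even investment: s·k^α = (n + g + δ)·k.
Since y* = [s/(n + g + δ)]^(α/(1−α)), we have s/(n + g + δ) = (y*)^((1−α)/α) = 2.86^1.1277 = 3.2707.
Therefore s = 3.2707 × (n + g + δ) = 3.2707 × 0.101 = 0.3303.

s ≈ 0.330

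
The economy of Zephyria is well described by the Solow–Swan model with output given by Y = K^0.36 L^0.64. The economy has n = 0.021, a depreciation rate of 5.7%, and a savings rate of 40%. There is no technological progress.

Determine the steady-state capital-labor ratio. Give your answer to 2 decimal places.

In steady state, investment equals break-even investment: s·k^α = (n + δ)·k.
Dividing both sides by k: k^(1−α) = s / (n + δ).
k^0.64 = 0.40 / (0.021 + 0.057) = 0.40 / 0.078 = 5.1282
k* = 5.1282^(1/0.64) ≈ 12.8623

k* = 12.86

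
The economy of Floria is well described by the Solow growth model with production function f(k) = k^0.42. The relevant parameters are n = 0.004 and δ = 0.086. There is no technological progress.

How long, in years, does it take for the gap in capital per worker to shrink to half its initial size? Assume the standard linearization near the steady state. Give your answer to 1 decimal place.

about 13.3 years

Near the steady state the convergence rate is λ = (1 − α)(n + δ).
λ = (1 − 0.42) × 0.090 = 0.58 × 0.090 = 0.0522
Half-life = ln 2 / λ = 0.6931 / 0.0522 ≈ 13.28 years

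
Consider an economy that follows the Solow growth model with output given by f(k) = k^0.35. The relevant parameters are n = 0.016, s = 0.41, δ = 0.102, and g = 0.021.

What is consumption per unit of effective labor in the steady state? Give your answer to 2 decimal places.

Steady state requires s·f(k) = (n + g + δ)·k, i.e. s·k^α = (n + g + δ)·k.
Dividing both sides by k: k^(1−α) = s / (n + g + δ).
k^0.65 = 0.41 / (0.016 + 0.021 + 0.102) = 0.41 / 0.139 = 2.9496
k* = 2.9496^(1/0.65) ≈ 5.2810
y* = (k*)^α = 5.2810^0.35 ≈ 1.7904
c* = (1 − s)·y* = (1 − 0.41) × 1.7904 ≈ 1.0563

c* ≈ 1.06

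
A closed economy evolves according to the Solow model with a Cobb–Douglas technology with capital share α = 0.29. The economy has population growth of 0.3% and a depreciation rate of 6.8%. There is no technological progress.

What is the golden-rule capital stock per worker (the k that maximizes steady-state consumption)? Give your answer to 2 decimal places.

k_gold ≈ 7.26

The golden rule sets f'(k) = n + δ, i.e. α·k^(α−1) = n + δ.
So k^(1−α) = α / (n + δ) = 0.29 / 0.071 = 4.0845.
k_gold = 4.0845^(1/0.71) ≈ 7.2570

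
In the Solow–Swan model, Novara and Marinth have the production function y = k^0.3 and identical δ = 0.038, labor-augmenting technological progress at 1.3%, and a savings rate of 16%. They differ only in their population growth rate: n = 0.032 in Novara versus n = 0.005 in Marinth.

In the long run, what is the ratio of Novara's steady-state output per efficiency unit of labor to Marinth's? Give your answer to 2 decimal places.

Steady-state y* = [s/(n + g + δ)]^(α/(1−α)), so the ratio is [ (s_N/(n + g + δ)_N) / (s_M/(n + g + δ)_M) ]^0.4286.
s_N/(n + g + δ)_N = 0.16/0.083 = 1.9277; s_M/(n + g + δ)_M = 0.16/0.056 = 2.8571.
Ratio = (1.9277/2.8571)^0.4286 = 0.6747^0.4286 ≈ 0.8448

y*_N / y*_M ≈ 0.84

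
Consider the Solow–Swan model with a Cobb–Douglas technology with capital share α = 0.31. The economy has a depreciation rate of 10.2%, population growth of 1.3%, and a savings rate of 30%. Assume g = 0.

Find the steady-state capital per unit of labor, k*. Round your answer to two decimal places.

k* = 4.01

In steady state, investment equals break-even investment: s·k^α = (n + δ)·k.
Rearranging, k^(1−α) = s / (n + δ).
k^0.69 = 0.30 / (0.013 + 0.102) = 0.30 / 0.115 = 2.6087
k* = 2.6087^(1/0.69) ≈ 4.0134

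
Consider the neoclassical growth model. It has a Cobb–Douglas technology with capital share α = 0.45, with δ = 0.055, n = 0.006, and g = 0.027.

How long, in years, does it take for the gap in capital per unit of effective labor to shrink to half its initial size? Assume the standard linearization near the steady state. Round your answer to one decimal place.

Near the steady state the convergence rate is λ = (1 − α)(n + g + δ).
λ = (1 − 0.45) × 0.088 = 0.55 × 0.088 = 0.0484
Half-life = ln 2 / λ = 0.6931 / 0.0484 ≈ 14.32 years

t_½ ≈ 14.3 years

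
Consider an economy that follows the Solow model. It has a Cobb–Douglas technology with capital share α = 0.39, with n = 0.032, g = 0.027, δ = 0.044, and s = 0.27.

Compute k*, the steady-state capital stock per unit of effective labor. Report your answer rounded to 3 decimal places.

At the steady state, Δk = 0, so s·k^α = (n + g + δ)·k.
Dividing both sides by k: k^(1−α) = s / (n + g + δ).
k^0.61 = 0.27 / (0.032 + 0.027 + 0.044) = 0.27 / 0.103 = 2.6214
k* = 2.6214^(1/0.61) ≈ 4.8542

k* = 4.854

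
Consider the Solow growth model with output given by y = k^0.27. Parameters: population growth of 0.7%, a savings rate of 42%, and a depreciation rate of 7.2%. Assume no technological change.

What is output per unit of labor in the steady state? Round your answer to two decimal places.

y* ≈ 1.86

Steady state requires s·f(k) = (n + δ)·k, i.e. s·k^α = (n + δ)·k.
Rearranging, k^(1−α) = s / (n + δ).
k^0.73 = 0.42 / (0.007 + 0.072) = 0.42 / 0.079 = 5.3165
k* = 5.3165^(1/0.73) ≈ 9.8630
y* = (k*)^α = 9.8630^0.27 ≈ 1.8552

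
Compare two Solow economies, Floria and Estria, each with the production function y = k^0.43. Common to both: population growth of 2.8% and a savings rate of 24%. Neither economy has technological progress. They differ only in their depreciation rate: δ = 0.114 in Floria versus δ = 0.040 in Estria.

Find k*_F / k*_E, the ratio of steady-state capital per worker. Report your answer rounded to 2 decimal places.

ratio ≈ 0.27

Steady-state k* = [s/(n + δ)]^(1/(1−α)), so the ratio is [ (s_F/(n + δ)_F) / (s_E/(n + δ)_E) ]^1.7544.
s_F/(n + δ)_F = 0.24/0.142 = 1.6901; s_E/(n + δ)_E = 0.24/0.068 = 3.5294.
Ratio = (1.6901/3.5294)^1.7544 = 0.4789^1.7544 ≈ 0.2748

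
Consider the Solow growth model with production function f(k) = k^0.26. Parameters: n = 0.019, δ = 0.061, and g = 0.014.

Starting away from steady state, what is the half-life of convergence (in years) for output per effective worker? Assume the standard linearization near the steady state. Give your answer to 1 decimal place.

half-life ≈ 10.0 years

Near the steady state the convergence rate is λ = (1 − α)(n + g + δ).
λ = (1 − 0.26) × 0.094 = 0.74 × 0.094 = 0.06956
Half-life = ln 2 / λ = 0.6931 / 0.06956 ≈ 9.96 years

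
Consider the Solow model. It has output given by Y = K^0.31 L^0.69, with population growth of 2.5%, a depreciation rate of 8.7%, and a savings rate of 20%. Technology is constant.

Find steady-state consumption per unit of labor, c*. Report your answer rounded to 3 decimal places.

At the steady state, Δk = 0, so s·k^α = (n + δ)·k.
Dividing both sides by k: k^(1−α) = s / (n + δ).
k^0.69 = 0.20 / (0.025 + 0.087) = 0.20 / 0.112 = 1.7857
k* = 1.7857^(1/0.69) ≈ 2.3171
y* = (k*)^α = 2.3171^0.31 ≈ 1.2976
c* = (1 − s)·y* = (1 − 0.20) × 1.2976 ≈ 1.0381

c* ≈ 1.038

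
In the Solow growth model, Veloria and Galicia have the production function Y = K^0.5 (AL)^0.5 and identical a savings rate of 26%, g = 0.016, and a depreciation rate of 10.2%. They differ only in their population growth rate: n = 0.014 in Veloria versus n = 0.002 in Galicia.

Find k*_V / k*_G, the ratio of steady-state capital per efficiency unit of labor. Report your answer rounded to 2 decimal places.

ratio ≈ 0.83

Steady-state k* = [s/(n + g + δ)]^(1/(1−α)), so the ratio is [ (s_V/(n + g + δ)_V) / (s_G/(n + g + δ)_G) ]^2.
s_V/(n + g + δ)_V = 0.26/0.132 = 1.9697; s_G/(n + g + δ)_G = 0.26/0.120 = 2.1667.
Ratio = (1.9697/2.1667)^2 = 0.9091^2 ≈ 0.8265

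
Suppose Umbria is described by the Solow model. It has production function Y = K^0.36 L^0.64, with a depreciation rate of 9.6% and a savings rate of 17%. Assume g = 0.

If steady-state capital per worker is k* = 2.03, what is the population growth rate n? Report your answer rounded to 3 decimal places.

n ≈ 0.012

In steady state, investment equals break-even investment: s·k^α = (n + δ)·k.
So s / (n + δ) = (k*)^(1−α) = 2.03^0.64 = 1.5732.
Therefore n + δ = s / 1.5732 = 0.17 / 1.5732 = 0.1081, so n = 0.1081 − 0.096 = 0.0121.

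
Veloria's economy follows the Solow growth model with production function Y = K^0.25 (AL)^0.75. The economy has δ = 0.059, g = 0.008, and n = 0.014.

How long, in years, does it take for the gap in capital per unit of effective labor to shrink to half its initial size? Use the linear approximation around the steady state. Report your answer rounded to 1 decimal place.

about 11.4 years

Near the steady state the convergence rate is λ = (1 − α)(n + g + δ).
λ = (1 − 0.25) × 0.081 = 0.75 × 0.081 = 0.06075
Half-life = ln 2 / λ = 0.6931 / 0.06075 ≈ 11.41 years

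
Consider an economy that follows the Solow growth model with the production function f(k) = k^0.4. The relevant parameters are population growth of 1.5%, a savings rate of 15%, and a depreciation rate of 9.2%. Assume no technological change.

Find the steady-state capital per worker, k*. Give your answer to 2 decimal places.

At the steady state, Δk = 0, so s·k^α = (n + δ)·k.
Dividing both sides by k: k^(1−α) = s / (n + δ).
k^0.6 = 0.15 / (0.015 + 0.092) = 0.15 / 0.107 = 1.4019
k* = 1.4019^(1/0.6) ≈ 1.7560

k* ≈ 1.76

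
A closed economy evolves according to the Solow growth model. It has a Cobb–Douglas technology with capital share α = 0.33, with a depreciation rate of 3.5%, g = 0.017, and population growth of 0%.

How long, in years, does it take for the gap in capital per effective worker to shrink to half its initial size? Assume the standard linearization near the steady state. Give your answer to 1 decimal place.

t_½ ≈ 19.9 years

Near the steady state the convergence rate is λ = (1 − α)(n + g + δ).
λ = (1 − 0.33) × 0.052 = 0.67 × 0.052 = 0.03484
Half-life = ln 2 / λ = 0.6931 / 0.03484 ≈ 19.89 years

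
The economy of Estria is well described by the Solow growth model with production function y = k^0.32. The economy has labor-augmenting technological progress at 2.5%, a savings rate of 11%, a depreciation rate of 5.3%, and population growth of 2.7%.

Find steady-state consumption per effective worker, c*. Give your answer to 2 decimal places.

Steady state requires s·f(k) = (n + g + δ)·k, i.e. s·k^α = (n + g + δ)·k.
Rearranging, k^(1−α) = s / (n + g + δ).
k^0.68 = 0.11 / (0.027 + 0.025 + 0.053) = 0.11 / 0.105 = 1.0476
k* = 1.0476^(1/0.68) ≈ 1.0708
y* = (k*)^α = 1.0708^0.32 ≈ 1.0221
c* = (1 − s)·y* = (1 − 0.11) × 1.0221 ≈ 0.9097

c* = 0.91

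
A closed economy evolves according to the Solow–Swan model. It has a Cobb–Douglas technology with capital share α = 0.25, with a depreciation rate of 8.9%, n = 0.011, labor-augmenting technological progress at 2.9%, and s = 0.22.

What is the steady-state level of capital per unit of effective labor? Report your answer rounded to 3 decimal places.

In steady state, investment equals break-even investment: s·k^α = (n + g + δ)·k.
Rearranging, k^(1−α) = s / (n + g + δ).
k^0.75 = 0.22 / (0.011 + 0.029 + 0.089) = 0.22 / 0.129 = 1.7054
k* = 1.7054^(1/0.75) ≈ 2.0375

k* = 2.038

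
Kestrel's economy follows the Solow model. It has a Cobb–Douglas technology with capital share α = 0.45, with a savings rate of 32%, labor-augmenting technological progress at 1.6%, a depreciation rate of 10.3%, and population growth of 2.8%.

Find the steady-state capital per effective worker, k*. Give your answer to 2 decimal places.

k* = 4.11

In steady state, investment equals break-even investment: s·k^α = (n + g + δ)·k.
Dividing both sides by k: k^(1−α) = s / (n + g + δ).
k^0.55 = 0.32 / (0.028 + 0.016 + 0.103) = 0.32 / 0.147 = 2.1769
k* = 2.1769^(1/0.55) ≈ 4.1139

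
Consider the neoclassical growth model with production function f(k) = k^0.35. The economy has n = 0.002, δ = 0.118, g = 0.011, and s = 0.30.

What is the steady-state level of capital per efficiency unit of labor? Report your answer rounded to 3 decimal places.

k* ≈ 3.578

At the steady state, Δk = 0, so s·k^α = (n + g + δ)·k.
Dividing both sides by k: k^(1−α) = s / (n + g + δ).
k^0.65 = 0.30 / (0.002 + 0.011 + 0.118) = 0.30 / 0.131 = 2.2901
k* = 2.2901^(1/0.65) ≈ 3.5779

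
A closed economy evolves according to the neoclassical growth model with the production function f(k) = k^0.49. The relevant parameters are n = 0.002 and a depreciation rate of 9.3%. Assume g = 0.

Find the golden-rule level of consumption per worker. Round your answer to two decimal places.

At the golden rule, f'(k) = n + δ, so α·k^(α−1) = n + δ and k_gold = (α/(n + δ))^(1/(1−α)).
k_gold = (0.49/0.095)^(1/0.51) = 5.1579^1.9608 ≈ 24.9469
c_gold = f(k_gold) − (n + δ)·k_gold = 4.8366 − 0.095×24.9469 ≈ 2.4666

c_gold ≈ 2.47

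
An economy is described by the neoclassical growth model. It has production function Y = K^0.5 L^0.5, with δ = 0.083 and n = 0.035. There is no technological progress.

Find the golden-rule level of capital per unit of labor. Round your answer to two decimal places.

k_gold ≈ 17.95

The golden rule sets f'(k) = n + δ, i.e. α·k^(α−1) = n + δ.
So k^(1−α) = α / (n + δ) = 0.5 / 0.118 = 4.2373.
k_gold = 4.2373^(1/0.5) ≈ 17.9547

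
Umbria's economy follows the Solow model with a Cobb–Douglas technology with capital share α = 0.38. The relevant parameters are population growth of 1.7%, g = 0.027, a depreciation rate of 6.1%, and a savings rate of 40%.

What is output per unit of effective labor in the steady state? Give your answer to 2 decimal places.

Steady state requires s·f(k) = (n + g + δ)·k, i.e. s·k^α = (n + g + δ)·k.
Dividing both sides by k: k^(1−α) = s / (n + g + δ).
k^0.62 = 0.40 / (0.017 + 0.027 + 0.061) = 0.40 / 0.105 = 3.8095
k* = 3.8095^(1/0.62) ≈ 8.6474
y* = (k*)^α = 8.6474^0.38 ≈ 2.2700

y* ≈ 2.27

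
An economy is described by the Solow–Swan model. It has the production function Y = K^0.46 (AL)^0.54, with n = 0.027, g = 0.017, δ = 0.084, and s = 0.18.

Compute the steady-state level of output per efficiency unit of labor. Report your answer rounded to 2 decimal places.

In steady state, investment equals break-even investment: s·k^α = (n + g + δ)·k.
Rearranging, k^(1−α) = s / (n + g + δ).
k^0.54 = 0.18 / (0.027 + 0.017 + 0.084) = 0.18 / 0.128 = 1.4063
k* = 1.4063^(1/0.54) ≈ 1.8803
y* = (k*)^α = 1.8803^0.46 ≈ 1.3370

y* ≈ 1.34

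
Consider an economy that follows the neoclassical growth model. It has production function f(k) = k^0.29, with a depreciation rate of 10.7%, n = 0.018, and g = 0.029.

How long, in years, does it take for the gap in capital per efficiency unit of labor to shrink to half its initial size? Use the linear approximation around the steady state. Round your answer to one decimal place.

Near the steady state the convergence rate is λ = (1 − α)(n + g + δ).
λ = (1 − 0.29) × 0.154 = 0.71 × 0.154 = 0.10934
Half-life = ln 2 / λ = 0.6931 / 0.10934 ≈ 6.34 years

about 6.3 years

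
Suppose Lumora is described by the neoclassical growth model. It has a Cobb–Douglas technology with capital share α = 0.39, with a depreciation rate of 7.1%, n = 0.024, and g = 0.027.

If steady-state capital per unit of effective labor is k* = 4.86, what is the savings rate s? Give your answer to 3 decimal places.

s ≈ 0.320

In steady state, investment equals break-even investment: s·k^α = (n + g + δ)·k.
So s / (n + g + δ) = (k*)^(1−α) = 4.86^0.61 = 2.6233.
Therefore s = 2.6233 × (n + g + δ) = 2.6233 × 0.122 = 0.3200.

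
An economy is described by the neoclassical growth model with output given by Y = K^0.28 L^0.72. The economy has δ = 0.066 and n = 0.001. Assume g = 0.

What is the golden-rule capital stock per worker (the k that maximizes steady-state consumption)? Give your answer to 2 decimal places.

k_gold ≈ 7.29

The golden rule sets f'(k) = n + δ, i.e. α·k^(α−1) = n + δ.
So k^(1−α) = α / (n + δ) = 0.28 / 0.067 = 4.1791.
k_gold = 4.1791^(1/0.72) ≈ 7.2881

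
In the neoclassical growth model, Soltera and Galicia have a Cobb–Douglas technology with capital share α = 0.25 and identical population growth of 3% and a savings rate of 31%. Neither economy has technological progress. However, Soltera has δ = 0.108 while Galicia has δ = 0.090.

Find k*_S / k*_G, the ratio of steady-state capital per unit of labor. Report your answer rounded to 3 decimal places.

Steady-state k* = [s/(n + δ)]^(1/(1−α)), so the ratio is [ (s_S/(n + δ)_S) / (s_G/(n + δ)_G) ]^1.3333.
s_S/(n + δ)_S = 0.31/0.138 = 2.2464; s_G/(n + δ)_G = 0.31/0.120 = 2.5833.
Ratio = (2.2464/2.5833)^1.3333 = 0.8696^1.3333 ≈ 0.8300

ratio ≈ 0.830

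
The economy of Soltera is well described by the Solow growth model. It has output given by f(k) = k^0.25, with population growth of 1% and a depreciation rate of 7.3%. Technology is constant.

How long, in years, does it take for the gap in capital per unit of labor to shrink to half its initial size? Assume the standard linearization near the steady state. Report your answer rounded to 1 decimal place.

t_½ ≈ 11.1 years

Near the steady state the convergence rate is λ = (1 − α)(n + δ).
λ = (1 − 0.25) × 0.083 = 0.75 × 0.083 = 0.06225
Half-life = ln 2 / λ = 0.6931 / 0.06225 ≈ 11.13 years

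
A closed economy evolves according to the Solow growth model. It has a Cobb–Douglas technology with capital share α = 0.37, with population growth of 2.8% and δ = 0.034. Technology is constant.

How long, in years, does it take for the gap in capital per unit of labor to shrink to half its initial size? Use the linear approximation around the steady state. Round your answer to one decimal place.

about 17.7 years

Near the steady state the convergence rate is λ = (1 − α)(n + δ).
λ = (1 − 0.37) × 0.062 = 0.63 × 0.062 = 0.03906
Half-life = ln 2 / λ = 0.6931 / 0.03906 ≈ 17.74 years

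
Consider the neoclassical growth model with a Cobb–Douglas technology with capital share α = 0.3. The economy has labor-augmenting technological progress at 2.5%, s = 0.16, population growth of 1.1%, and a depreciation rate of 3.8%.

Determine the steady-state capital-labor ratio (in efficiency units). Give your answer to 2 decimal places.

Steady state requires s·f(k) = (n + g + δ)·k, i.e. s·k^α = (n + g + δ)·k.
Rearranging, k^(1−α) = s / (n + g + δ).
k^0.7 = 0.16 / (0.011 + 0.025 + 0.038) = 0.16 / 0.074 = 2.1622
k* = 2.1622^(1/0.7) ≈ 3.0090

k* ≈ 3.01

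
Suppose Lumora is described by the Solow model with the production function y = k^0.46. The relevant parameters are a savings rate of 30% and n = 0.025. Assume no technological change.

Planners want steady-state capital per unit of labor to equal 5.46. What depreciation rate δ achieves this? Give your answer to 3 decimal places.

In steady state, investment equals break-even investment: s·k^α = (n + δ)·k.
So s / (n + δ) = (k*)^(1−α) = 5.46^0.54 = 2.5008.
Therefore n + δ = s / 2.5008 = 0.30 / 2.5008 = 0.1200, so δ = 0.1200 − 0.025 = 0.0950.

δ ≈ 0.095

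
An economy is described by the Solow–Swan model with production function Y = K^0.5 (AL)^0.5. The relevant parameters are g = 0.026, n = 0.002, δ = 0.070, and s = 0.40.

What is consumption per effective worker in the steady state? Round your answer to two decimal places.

c* ≈ 2.45

At the steady state, Δk = 0, so s·k^α = (n + g + δ)·k.
Dividing both sides by k: k^(1−α) = s / (n + g + δ).
k^0.5 = 0.40 / (0.002 + 0.026 + 0.070) = 0.40 / 0.098 = 4.0816
k* = 4.0816^(1/0.5) ≈ 16.6595
y* = (k*)^α = 16.6595^0.5 ≈ 4.0816
c* = (1 − s)·y* = (1 − 0.40) × 4.0816 ≈ 2.4490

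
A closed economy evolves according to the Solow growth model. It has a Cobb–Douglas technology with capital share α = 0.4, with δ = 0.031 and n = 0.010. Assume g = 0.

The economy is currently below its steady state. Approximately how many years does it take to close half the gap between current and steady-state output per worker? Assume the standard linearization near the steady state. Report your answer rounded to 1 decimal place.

about 28.2 years

Near the steady state the convergence rate is λ = (1 − α)(n + δ).
λ = (1 − 0.4) × 0.041 = 0.6 × 0.041 = 0.0246
Half-life = ln 2 / λ = 0.6931 / 0.0246 ≈ 28.17 years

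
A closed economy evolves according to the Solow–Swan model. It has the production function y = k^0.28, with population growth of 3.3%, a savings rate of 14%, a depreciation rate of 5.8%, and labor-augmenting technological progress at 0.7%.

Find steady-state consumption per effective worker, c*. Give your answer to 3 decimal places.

c* ≈ 0.988

Steady state requires s·f(k) = (n + g + δ)·k, i.e. s·k^α = (n + g + δ)·k.
Rearranging, k^(1−α) = s / (n + g + δ).
k^0.72 = 0.14 / (0.033 + 0.007 + 0.058) = 0.14 / 0.098 = 1.4286
k* = 1.4286^(1/0.72) ≈ 1.6412
y* = (k*)^α = 1.6412^0.28 ≈ 1.1488
c* = (1 − s)·y* = (1 − 0.14) × 1.1488 ≈ 0.9880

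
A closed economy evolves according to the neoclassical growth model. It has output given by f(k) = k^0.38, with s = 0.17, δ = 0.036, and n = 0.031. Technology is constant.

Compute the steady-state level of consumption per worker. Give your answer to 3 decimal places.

c* ≈ 1.469

At the steady state, Δk = 0, so s·k^α = (n + δ)·k.
Dividing both sides by k: k^(1−α) = s / (n + δ).
k^0.62 = 0.17 / (0.031 + 0.036) = 0.17 / 0.067 = 2.5373
k* = 2.5373^(1/0.62) ≈ 4.4897
y* = (k*)^α = 4.4897^0.38 ≈ 1.7695
c* = (1 − s)·y* = (1 − 0.17) × 1.7695 ≈ 1.4687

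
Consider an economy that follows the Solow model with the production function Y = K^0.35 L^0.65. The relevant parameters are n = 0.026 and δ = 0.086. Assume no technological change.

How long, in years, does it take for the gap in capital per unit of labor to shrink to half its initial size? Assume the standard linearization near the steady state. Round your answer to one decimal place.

Near the steady state the convergence rate is λ = (1 − α)(n + δ).
λ = (1 − 0.35) × 0.112 = 0.65 × 0.112 = 0.0728
Half-life = ln 2 / λ = 0.6931 / 0.0728 ≈ 9.52 years

half-life ≈ 9.5 years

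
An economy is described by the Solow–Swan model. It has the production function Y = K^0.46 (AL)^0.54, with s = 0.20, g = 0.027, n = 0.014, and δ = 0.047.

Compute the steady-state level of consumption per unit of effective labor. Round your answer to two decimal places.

Steady state requires s·f(k) = (n + g + δ)·k, i.e. s·k^α = (n + g + δ)·k.
Dividing both sides by k: k^(1−α) = s / (n + g + δ).
k^0.54 = 0.20 / (0.014 + 0.027 + 0.047) = 0.20 / 0.088 = 2.2727
k* = 2.2727^(1/0.54) ≈ 4.5737
y* = (k*)^α = 4.5737^0.46 ≈ 2.0124
c* = (1 − s)·y* = (1 − 0.20) × 2.0124 ≈ 1.6099

c* ≈ 1.61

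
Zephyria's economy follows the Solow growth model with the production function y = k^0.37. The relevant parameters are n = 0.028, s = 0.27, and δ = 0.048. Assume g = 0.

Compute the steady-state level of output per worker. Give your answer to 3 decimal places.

In steady state, investment equals break-even investment: s·k^α = (n + δ)·k.
Dividing both sides by k: k^(1−α) = s / (n + δ).
k^0.63 = 0.27 / (0.028 + 0.048) = 0.27 / 0.076 = 3.5526
k* = 3.5526^(1/0.63) ≈ 7.4797
y* = (k*)^α = 7.4797^0.37 ≈ 2.1054

y* = 2.105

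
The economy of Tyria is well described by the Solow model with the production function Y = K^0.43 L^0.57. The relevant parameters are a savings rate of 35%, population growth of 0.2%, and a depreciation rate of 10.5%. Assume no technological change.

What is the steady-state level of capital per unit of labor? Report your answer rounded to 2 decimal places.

k* ≈ 8.00

At the steady state, Δk = 0, so s·k^α = (n + δ)·k.
Rearranging, k^(1−α) = s / (n + δ).
k^0.57 = 0.35 / (0.002 + 0.105) = 0.35 / 0.107 = 3.2710
k* = 3.2710^(1/0.57) ≈ 7.9974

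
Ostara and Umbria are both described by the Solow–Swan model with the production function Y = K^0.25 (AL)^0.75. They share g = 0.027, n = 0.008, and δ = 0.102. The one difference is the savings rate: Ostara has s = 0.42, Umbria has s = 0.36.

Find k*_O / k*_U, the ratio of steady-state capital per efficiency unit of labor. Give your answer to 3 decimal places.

Steady-state k* = [s/(n + g + δ)]^(1/(1−α)), so the ratio is [ (s_O/(n + g + δ)_O) / (s_U/(n + g + δ)_U) ]^1.3333.
s_O/(n + g + δ)_O = 0.42/0.137 = 3.0657; s_U/(n + g + δ)_U = 0.36/0.137 = 2.6277.
Ratio = (3.0657/2.6277)^1.3333 = 1.1667^1.3333 ≈ 1.2282

ratio ≈ 1.228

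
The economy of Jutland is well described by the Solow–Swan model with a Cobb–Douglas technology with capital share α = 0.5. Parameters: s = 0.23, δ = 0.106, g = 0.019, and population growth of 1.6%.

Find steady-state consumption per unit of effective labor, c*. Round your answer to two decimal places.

At the steady state, Δk = 0, so s·k^α = (n + g + δ)·k.
Rearranging, k^(1−α) = s / (n + g + δ).
k^0.5 = 0.23 / (0.016 + 0.019 + 0.106) = 0.23 / 0.141 = 1.6312
k* = 1.6312^(1/0.5) ≈ 2.6608
y* = (k*)^α = 2.6608^0.5 ≈ 1.6312
c* = (1 − s)·y* = (1 − 0.23) × 1.6312 ≈ 1.2560

c* = 1.26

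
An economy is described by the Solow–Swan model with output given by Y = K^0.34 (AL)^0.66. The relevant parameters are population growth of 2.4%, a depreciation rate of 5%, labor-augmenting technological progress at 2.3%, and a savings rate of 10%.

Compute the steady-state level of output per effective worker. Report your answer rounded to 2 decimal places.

y* = 1.02

In steady state, investment equals break-even investment: s·k^α = (n + g + δ)·k.
Dividing both sides by k: k^(1−α) = s / (n + g + δ).
k^0.66 = 0.10 / (0.024 + 0.023 + 0.050) = 0.10 / 0.097 = 1.0309
k* = 1.0309^(1/0.66) ≈ 1.0472
y* = (k*)^α = 1.0472^0.34 ≈ 1.0158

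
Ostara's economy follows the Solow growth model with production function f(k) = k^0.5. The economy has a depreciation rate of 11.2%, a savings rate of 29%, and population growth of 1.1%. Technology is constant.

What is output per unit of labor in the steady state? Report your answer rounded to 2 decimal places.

In steady state, investment equals break-even investment: s·k^α = (n + δ)·k.
Dividing both sides by k: k^(1−α) = s / (n + δ).
k^0.5 = 0.29 / (0.011 + 0.112) = 0.29 / 0.123 = 2.3577
k* = 2.3577^(1/0.5) ≈ 5.5587
y* = (k*)^α = 5.5587^0.5 ≈ 2.3577

y* ≈ 2.36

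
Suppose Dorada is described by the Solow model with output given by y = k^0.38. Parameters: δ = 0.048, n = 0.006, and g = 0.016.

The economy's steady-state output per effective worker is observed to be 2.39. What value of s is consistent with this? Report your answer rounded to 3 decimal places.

In steady state, investment equals break-even investment: s·k^α = (n + g + δ)·k.
Since y* = [s/(n + g + δ)]^(α/(1−α)), we have s/(n + g + δ) = (y*)^((1−α)/α) = 2.39^1.6316 = 4.1438.
Therefore s = 4.1438 × (n + g + δ) = 4.1438 × 0.070 = 0.2901.

s ≈ 0.290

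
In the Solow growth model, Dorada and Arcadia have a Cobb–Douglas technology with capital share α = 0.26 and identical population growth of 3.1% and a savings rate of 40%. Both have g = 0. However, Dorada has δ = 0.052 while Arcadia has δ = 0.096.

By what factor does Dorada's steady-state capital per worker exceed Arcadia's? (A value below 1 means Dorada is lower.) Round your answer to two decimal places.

Steady-state k* = [s/(n + δ)]^(1/(1−α)), so the ratio is [ (s_D/(n + δ)_D) / (s_A/(n + δ)_A) ]^1.3514.
s_D/(n + δ)_D = 0.40/0.083 = 4.8193; s_A/(n + δ)_A = 0.40/0.127 = 3.1496.
Ratio = (4.8193/3.1496)^1.3514 = 1.5301^1.3514 ≈ 1.7768

k*_D / k*_A ≈ 1.78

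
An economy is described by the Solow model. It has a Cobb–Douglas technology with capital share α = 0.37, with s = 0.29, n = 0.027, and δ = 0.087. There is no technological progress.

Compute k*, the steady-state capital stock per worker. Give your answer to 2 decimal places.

At the steady state, Δk = 0, so s·k^α = (n + δ)·k.
Rearranging, k^(1−α) = s / (n + δ).
k^0.63 = 0.29 / (0.027 + 0.087) = 0.29 / 0.114 = 2.5439
k* = 2.5439^(1/0.63) ≈ 4.4020

k* ≈ 4.40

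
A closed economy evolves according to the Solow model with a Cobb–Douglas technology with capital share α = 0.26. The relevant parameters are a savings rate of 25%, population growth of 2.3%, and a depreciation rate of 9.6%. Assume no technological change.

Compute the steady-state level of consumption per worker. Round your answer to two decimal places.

c* ≈ 0.97

Steady state requires s·f(k) = (n + δ)·k, i.e. s·k^α = (n + δ)·k.
Rearranging, k^(1−α) = s / (n + δ).
k^0.74 = 0.25 / (0.023 + 0.096) = 0.25 / 0.119 = 2.1008
k* = 2.1008^(1/0.74) ≈ 2.7268
y* = (k*)^α = 2.7268^0.26 ≈ 1.2980
c* = (1 − s)·y* = (1 − 0.25) × 1.2980 ≈ 0.9735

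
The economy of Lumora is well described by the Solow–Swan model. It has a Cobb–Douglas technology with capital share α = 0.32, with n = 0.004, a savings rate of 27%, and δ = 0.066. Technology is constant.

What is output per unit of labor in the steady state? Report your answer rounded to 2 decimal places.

y* ≈ 1.89

Steady state requires s·f(k) = (n + δ)·k, i.e. s·k^α = (n + δ)·k.
Rearranging, k^(1−α) = s / (n + δ).
k^0.68 = 0.27 / (0.004 + 0.066) = 0.27 / 0.070 = 3.8571
k* = 3.8571^(1/0.68) ≈ 7.2803
y* = (k*)^α = 7.2803^0.32 ≈ 1.8875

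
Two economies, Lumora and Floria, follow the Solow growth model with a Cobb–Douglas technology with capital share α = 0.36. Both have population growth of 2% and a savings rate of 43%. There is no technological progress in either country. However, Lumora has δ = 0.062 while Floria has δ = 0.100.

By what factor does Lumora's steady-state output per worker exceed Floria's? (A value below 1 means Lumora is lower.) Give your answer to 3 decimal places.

Steady-state y* = [s/(n + δ)]^(α/(1−α)), so the ratio is [ (s_L/(n + δ)_L) / (s_F/(n + δ)_F) ]^0.5625.
s_L/(n + δ)_L = 0.43/0.082 = 5.2439; s_F/(n + δ)_F = 0.43/0.120 = 3.5833.
Ratio = (5.2439/3.5833)^0.5625 = 1.4634^0.5625 ≈ 1.2388

ratio ≈ 1.239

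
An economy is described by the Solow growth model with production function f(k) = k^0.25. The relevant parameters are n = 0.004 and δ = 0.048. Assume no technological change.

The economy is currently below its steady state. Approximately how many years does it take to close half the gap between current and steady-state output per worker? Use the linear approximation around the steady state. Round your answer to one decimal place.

Near the steady state the convergence rate is λ = (1 − α)(n + δ).
λ = (1 − 0.25) × 0.052 = 0.75 × 0.052 = 0.0390
Half-life = ln 2 / λ = 0.6931 / 0.0390 ≈ 17.77 years

about 17.8 years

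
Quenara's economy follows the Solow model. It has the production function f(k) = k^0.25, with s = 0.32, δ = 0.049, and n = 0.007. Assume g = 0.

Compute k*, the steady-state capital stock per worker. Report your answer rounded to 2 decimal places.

k* = 10.22

Steady state requires s·f(k) = (n + δ)·k, i.e. s·k^α = (n + δ)·k.
Rearranging, k^(1−α) = s / (n + δ).
k^0.75 = 0.32 / (0.007 + 0.049) = 0.32 / 0.056 = 5.7143
k* = 5.7143^(1/0.75) ≈ 10.2161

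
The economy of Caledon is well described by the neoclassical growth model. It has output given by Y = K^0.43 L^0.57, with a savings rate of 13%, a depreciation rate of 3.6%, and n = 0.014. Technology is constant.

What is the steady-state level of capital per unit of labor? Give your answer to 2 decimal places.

In steady state, investment equals break-even investment: s·k^α = (n + δ)·k.
Rearranging, k^(1−α) = s / (n + δ).
k^0.57 = 0.13 / (0.014 + 0.036) = 0.13 / 0.050 = 2.6000
k* = 2.6000^(1/0.57) ≈ 5.3459

k* ≈ 5.35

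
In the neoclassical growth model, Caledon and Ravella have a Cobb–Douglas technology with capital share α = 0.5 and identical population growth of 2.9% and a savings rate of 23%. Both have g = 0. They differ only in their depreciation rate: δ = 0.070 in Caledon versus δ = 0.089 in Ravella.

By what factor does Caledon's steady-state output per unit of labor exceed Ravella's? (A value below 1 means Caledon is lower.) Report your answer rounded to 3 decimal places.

Steady-state y* = [s/(n + δ)]^(α/(1−α)), so the ratio is [ (s_C/(n + δ)_C) / (s_R/(n + δ)_R) ]^1.
s_C/(n + δ)_C = 0.23/0.099 = 2.3232; s_R/(n + δ)_R = 0.23/0.118 = 1.9492.
Ratio = (2.3232/1.9492)^1 = 1.1919^1 ≈ 1.1919

y*_C / y*_R ≈ 1.192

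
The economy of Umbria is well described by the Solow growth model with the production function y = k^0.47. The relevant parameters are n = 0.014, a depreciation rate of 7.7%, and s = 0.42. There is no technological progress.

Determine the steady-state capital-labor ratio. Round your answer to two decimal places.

Steady state requires s·f(k) = (n + δ)·k, i.e. s·k^α = (n + δ)·k.
Rearranging, k^(1−α) = s / (n + δ).
k^0.53 = 0.42 / (0.014 + 0.077) = 0.42 / 0.091 = 4.6154
k* = 4.6154^(1/0.53) ≈ 17.9153

k* ≈ 17.92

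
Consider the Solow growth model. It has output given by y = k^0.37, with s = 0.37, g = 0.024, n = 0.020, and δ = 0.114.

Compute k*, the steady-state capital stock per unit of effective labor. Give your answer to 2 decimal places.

At the steady state, Δk = 0, so s·k^α = (n + g + δ)·k.
Rearranging, k^(1−α) = s / (n + g + δ).
k^0.63 = 0.37 / (0.020 + 0.024 + 0.114) = 0.37 / 0.158 = 2.3418
k* = 2.3418^(1/0.63) ≈ 3.8600

k* ≈ 3.86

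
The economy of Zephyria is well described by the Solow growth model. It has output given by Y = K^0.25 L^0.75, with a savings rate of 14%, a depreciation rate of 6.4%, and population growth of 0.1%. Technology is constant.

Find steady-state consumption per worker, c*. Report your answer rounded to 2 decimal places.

In steady state, investment equals break-even investment: s·k^α = (n + δ)·k.
Rearranging, k^(1−α) = s / (n + δ).
k^0.75 = 0.14 / (0.001 + 0.064) = 0.14 / 0.065 = 2.1538
k* = 2.1538^(1/0.75) ≈ 2.7815
y* = (k*)^α = 2.7815^0.25 ≈ 1.2914
c* = (1 − s)·y* = (1 − 0.14) × 1.2914 ≈ 1.1106

c* ≈ 1.11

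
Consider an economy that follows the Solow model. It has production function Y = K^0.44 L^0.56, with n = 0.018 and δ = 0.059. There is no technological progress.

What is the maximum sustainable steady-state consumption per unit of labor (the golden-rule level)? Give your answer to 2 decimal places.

At the golden rule, f'(k) = n + δ, so α·k^(α−1) = n + δ and k_gold = (α/(n + δ))^(1/(1−α)).
k_gold = (0.44/0.077)^(1/0.56) = 5.7143^1.7857 ≈ 22.4755
c_gold = f(k_gold) − (n + δ)·k_gold = 3.9333 − 0.077×22.4755 ≈ 2.2027

c_gold ≈ 2.20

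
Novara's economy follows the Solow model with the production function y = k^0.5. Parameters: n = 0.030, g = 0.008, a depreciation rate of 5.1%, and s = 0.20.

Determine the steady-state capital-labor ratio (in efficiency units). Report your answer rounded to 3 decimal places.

At the steady state, Δk = 0, so s·k^α = (n + g + δ)·k.
Dividing both sides by k: k^(1−α) = s / (n + g + δ).
k^0.5 = 0.20 / (0.030 + 0.008 + 0.051) = 0.20 / 0.089 = 2.2472
k* = 2.2472^(1/0.5) ≈ 5.0499

k* ≈ 5.050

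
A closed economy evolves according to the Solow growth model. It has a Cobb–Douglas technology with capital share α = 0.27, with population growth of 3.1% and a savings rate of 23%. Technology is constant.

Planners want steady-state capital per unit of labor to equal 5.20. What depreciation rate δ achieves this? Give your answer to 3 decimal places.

Steady state requires s·f(k) = (n + δ)·k, i.e. s·k^α = (n + δ)·k.
So s / (n + δ) = (k*)^(1−α) = 5.20^0.73 = 3.3318.
Therefore n + δ = s / 3.3318 = 0.23 / 3.3318 = 0.0690, so δ = 0.0690 − 0.031 = 0.0380.

δ ≈ 0.038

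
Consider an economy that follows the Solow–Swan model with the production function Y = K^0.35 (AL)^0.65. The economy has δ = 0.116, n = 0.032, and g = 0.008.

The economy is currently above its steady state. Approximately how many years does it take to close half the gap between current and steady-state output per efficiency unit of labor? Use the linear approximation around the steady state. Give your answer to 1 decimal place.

t_½ ≈ 6.8 years

Near the steady state the convergence rate is λ = (1 − α)(n + g + δ).
λ = (1 − 0.35) × 0.156 = 0.65 × 0.156 = 0.1014
Half-life = ln 2 / λ = 0.6931 / 0.1014 ≈ 6.84 years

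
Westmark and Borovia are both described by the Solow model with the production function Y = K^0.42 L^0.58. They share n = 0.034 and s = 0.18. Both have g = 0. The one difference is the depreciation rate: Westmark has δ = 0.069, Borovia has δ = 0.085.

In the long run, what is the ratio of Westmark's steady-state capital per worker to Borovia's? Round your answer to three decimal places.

ratio ≈ 1.283

Steady-state k* = [s/(n + δ)]^(1/(1−α)), so the ratio is [ (s_W/(n + δ)_W) / (s_B/(n + δ)_B) ]^1.7241.
s_W/(n + δ)_W = 0.18/0.103 = 1.7476; s_B/(n + δ)_B = 0.18/0.119 = 1.5126.
Ratio = (1.7476/1.5126)^1.7241 = 1.1554^1.7241 ≈ 1.2828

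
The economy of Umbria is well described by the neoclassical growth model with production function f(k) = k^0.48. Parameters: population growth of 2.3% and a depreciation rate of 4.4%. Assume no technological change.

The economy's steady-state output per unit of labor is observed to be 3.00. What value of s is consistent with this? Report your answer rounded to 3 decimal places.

Steady state requires s·f(k) = (n + δ)·k, i.e. s·k^α = (n + δ)·k.
Since y* = [s/(n + δ)]^(α/(1−α)), we have s/(n + δ) = (y*)^((1−α)/α) = 3.00^1.0833 = 3.2875.
Therefore s = 3.2875 × (n + δ) = 3.2875 × 0.067 = 0.2203.

s ≈ 0.220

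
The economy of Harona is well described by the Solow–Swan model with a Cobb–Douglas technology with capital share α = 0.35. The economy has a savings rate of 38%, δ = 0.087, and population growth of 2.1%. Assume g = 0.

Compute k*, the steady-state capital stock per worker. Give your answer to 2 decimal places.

Steady state requires s·f(k) = (n + δ)·k, i.e. s·k^α = (n + δ)·k.
Dividing both sides by k: k^(1−α) = s / (n + δ).
k^0.65 = 0.38 / (0.021 + 0.087) = 0.38 / 0.108 = 3.5185
k* = 3.5185^(1/0.65) ≈ 6.9271

k* ≈ 6.93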